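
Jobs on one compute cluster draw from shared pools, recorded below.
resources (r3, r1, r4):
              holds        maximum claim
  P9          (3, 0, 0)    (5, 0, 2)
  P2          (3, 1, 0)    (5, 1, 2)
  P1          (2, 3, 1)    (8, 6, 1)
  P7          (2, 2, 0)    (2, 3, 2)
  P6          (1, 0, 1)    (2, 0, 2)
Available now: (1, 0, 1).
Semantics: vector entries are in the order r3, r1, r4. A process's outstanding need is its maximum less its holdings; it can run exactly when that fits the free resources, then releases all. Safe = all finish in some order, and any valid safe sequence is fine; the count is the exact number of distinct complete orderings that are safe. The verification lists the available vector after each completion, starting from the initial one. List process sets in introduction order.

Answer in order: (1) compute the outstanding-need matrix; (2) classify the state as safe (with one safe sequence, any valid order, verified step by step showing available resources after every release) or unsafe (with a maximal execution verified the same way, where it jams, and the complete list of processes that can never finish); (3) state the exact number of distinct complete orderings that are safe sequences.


(1) Outstanding need per process (order r3, r1, r4):
  P9: (2, 0, 2)
  P2: (2, 0, 2)
  P1: (6, 3, 0)
  P7: (0, 1, 2)
  P6: (1, 0, 1)
(2) The state is SAFE; one workable sequence: P6, P2, P7, P9, P1.
Key observation: the first exact fit in this order is P6 — it needs (1, 0, 1) with (1, 0, 1) free, meeting a requested resource to the last unit.
Check, step by step:
  pool = (1, 0, 1)
  run P6 (needs (1, 0, 1), free (1, 0, 1)); after release of (1, 0, 1) the pool is (2, 0, 2)
  run P2 (needs (2, 0, 2), free (2, 0, 2)); after release of (3, 1, 0) the pool is (5, 1, 2)
  run P7 (needs (0, 1, 2), free (5, 1, 2)); after release of (2, 2, 0) the pool is (7, 3, 2)
  run P9 (needs (2, 0, 2), free (7, 3, 2)); after release of (3, 0, 0) the pool is (10, 3, 2)
  run P1 (needs (6, 3, 0), free (10, 3, 2)); after release of (2, 3, 1) the pool is (12, 6, 3)
(3) Precisely 4 of the possible complete orderings are safe sequences.


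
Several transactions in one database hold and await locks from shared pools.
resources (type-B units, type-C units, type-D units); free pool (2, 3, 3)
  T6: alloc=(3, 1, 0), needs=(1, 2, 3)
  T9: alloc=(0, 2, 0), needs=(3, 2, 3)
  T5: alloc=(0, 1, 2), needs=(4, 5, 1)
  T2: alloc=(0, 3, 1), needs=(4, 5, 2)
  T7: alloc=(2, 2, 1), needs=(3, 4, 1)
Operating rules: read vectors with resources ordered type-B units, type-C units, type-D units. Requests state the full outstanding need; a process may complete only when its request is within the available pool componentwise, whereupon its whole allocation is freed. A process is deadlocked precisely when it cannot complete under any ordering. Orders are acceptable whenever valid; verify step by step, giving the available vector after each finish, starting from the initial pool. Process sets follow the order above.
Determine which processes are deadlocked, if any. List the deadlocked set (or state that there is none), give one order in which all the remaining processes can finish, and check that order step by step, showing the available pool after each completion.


No process is deadlocked.
Key observation: no deadlock: T6 fits now, and the freed resources carry the rest through.
One completion order for the rest: T6, T9, T5, T7, T2. Check, step by step:
  pool = (2, 3, 3)
  T6 needs (1, 2, 3) <= (2, 3, 3) -> finishes; pool += (3, 1, 0) = (5, 4, 3)
  T9 needs (3, 2, 3) <= (5, 4, 3) -> finishes; pool += (0, 2, 0) = (5, 6, 3)
  T5 needs (4, 5, 1) <= (5, 6, 3) -> finishes; pool += (0, 1, 2) = (5, 7, 5)
  T7 needs (3, 4, 1) <= (5, 7, 5) -> finishes; pool += (2, 2, 1) = (7, 9, 6)
  T2 needs (4, 5, 2) <= (7, 9, 6) -> finishes; pool += (0, 3, 1) = (7, 12, 7)


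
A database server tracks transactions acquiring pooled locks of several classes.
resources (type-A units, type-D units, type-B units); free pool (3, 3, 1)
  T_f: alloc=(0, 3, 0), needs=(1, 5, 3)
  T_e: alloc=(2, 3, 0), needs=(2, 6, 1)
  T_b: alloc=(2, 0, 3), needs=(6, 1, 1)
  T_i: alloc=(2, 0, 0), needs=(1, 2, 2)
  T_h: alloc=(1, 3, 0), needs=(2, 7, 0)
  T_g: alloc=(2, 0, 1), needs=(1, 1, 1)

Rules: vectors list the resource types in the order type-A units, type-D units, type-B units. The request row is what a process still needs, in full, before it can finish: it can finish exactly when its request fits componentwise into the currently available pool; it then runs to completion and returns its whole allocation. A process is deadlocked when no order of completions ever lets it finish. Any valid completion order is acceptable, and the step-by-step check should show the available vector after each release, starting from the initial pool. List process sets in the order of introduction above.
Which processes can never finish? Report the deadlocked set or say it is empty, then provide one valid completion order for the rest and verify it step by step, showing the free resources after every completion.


Deadlocked: T_f, T_e and T_h.
Key observation: type-D units is the bottleneck — with T_g, T_i, T_b done the pool holds (9, 3, 5), short of every remaining need.
The rest can finish in the order T_g, T_i, T_b. Check, step by step:
  pool = (3, 3, 1)
  run T_g (needs (1, 1, 1), free (3, 3, 1)); after release of (2, 0, 1) the pool is (5, 3, 2)
  run T_i (needs (1, 2, 2), free (5, 3, 2)); after release of (2, 0, 0) the pool is (7, 3, 2)
  run T_b (needs (6, 1, 1), free (7, 3, 2)); after release of (2, 0, 3) the pool is (9, 3, 5)
None of the blocked processes ever fits:
  T_f still needs (1, 5, 3) but only (9, 3, 5) is free — short on type-D units
  T_e still needs (2, 6, 1) but only (9, 3, 5) is free — short on type-D units
  T_h still needs (2, 7, 0) but only (9, 3, 5) is free — short on type-D units


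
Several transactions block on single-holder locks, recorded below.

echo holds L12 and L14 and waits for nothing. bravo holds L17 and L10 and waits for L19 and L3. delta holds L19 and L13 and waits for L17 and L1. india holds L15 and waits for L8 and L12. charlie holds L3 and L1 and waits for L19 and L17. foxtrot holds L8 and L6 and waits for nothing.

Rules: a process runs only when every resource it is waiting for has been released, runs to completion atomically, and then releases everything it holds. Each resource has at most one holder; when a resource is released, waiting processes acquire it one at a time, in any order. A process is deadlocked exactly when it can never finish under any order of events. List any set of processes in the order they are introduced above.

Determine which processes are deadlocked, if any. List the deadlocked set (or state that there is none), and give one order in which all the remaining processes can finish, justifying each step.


Deadlocked set: bravo, delta and charlie.
Key observation: along bravo -> delta -> bravo, each member waits on what the next one holds — a deadlock; charlie is caught in further circular waits.
One completion order for the rest: echo, foxtrot, india.
Check, step by step:
  echo waits on nothing -> runs at once and releases L12 and L14
  foxtrot waits on nothing -> runs at once and releases L8 and L6
  india waits on L8 and L12 — all released -> runs and releases L15


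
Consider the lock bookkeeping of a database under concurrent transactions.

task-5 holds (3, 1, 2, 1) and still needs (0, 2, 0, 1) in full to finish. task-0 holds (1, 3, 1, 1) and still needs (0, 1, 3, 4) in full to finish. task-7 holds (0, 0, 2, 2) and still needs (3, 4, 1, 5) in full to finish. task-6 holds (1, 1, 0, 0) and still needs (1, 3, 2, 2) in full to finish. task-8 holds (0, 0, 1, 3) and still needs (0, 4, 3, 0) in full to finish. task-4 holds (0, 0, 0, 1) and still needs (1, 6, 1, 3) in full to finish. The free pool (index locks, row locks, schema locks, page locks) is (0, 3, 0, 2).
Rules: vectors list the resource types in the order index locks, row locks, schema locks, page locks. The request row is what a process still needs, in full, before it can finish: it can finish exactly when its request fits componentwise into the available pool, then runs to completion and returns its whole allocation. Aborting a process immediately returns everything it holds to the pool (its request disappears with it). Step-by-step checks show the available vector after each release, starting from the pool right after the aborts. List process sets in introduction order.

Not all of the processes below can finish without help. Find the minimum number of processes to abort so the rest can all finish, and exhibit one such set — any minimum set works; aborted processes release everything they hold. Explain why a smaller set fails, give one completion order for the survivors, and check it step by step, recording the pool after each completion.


The answer: abort task-8.
Key observation: before aborting task-8, task-0 was permanently blocked — no order could ever run it; afterwards it completes at step 2.
No smaller set exists: with zero aborts the deadlock remains.
Survivors finish in the order: task-5, task-0, task-6, task-4, task-7. Verifying each step (pool after the aborts first):
  pool = (0, 3, 1, 5)
  run task-5 (needs (0, 2, 0, 1), free (0, 3, 1, 5)); after release of (3, 1, 2, 1) the pool is (3, 4, 3, 6)
  run task-0 (needs (0, 1, 3, 4), free (3, 4, 3, 6)); after release of (1, 3, 1, 1) the pool is (4, 7, 4, 7)
  run task-6 (needs (1, 3, 2, 2), free (4, 7, 4, 7)); after release of (1, 1, 0, 0) the pool is (5, 8, 4, 7)
  run task-4 (needs (1, 6, 1, 3), free (5, 8, 4, 7)); after release of (0, 0, 0, 1) the pool is (5, 8, 4, 8)
  run task-7 (needs (3, 4, 1, 5), free (5, 8, 4, 8)); after release of (0, 0, 2, 2) the pool is (5, 8, 6, 10)


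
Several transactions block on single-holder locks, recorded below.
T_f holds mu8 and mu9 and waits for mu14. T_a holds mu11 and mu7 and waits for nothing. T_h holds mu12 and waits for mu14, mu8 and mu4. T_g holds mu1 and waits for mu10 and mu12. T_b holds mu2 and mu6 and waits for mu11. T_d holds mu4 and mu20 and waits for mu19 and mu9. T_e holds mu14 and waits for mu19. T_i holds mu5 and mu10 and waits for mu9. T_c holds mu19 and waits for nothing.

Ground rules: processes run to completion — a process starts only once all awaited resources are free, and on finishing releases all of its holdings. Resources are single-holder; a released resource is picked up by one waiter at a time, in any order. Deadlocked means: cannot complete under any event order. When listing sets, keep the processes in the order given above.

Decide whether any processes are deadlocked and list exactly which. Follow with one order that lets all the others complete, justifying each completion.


Nothing here is deadlocked.
Key observation: no waiting chain loops back on itself — every chain ends at a process that waits on nothing, so everyone eventually runs.
A valid finishing order for the others: T_a, T_c, T_e, T_f, T_i, T_d, T_h, T_b, T_g.
Verifying each step:
  T_a waits on nothing -> runs at once and releases mu11 and mu7
  T_c waits on nothing -> runs at once and releases mu19
  run T_e (all its waits — mu19 — are resolved); releases mu14
  run T_f (all its waits — mu14 — are resolved); releases mu8 and mu9
  run T_i (all its waits — mu9 — are resolved); releases mu5 and mu10
  run T_d (all its waits — mu19 and mu9 — are resolved); releases mu4 and mu20
  run T_h (all its waits — mu14, mu8 and mu4 — are resolved); releases mu12
  run T_b (all its waits — mu11 — are resolved); releases mu2 and mu6
  run T_g (all its waits — mu10 and mu12 — are resolved); releases mu1


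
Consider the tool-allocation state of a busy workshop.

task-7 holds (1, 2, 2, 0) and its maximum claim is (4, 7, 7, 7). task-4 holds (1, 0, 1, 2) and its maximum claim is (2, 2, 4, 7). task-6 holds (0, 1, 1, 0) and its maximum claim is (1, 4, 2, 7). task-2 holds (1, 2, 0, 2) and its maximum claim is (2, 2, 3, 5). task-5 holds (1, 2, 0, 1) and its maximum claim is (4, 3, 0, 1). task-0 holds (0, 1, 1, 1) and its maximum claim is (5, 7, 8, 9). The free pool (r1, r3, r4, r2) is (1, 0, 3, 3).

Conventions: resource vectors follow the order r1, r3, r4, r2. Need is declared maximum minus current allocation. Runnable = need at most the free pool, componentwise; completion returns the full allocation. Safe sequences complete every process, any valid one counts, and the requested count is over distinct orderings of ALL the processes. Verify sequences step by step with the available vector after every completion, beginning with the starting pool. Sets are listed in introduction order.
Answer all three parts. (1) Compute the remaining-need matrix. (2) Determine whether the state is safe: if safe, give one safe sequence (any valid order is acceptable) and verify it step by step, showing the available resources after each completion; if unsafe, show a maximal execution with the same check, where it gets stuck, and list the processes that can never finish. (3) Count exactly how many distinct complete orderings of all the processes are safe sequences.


(1) Remaining need (order r1, r3, r4, r2):
  task-7: (3, 5, 5, 7)
  task-4: (1, 2, 3, 5)
  task-6: (1, 3, 1, 7)
  task-2: (1, 0, 3, 3)
  task-5: (3, 1, 0, 0)
  task-0: (5, 6, 7, 8)
(2) SAFE — a valid safe sequence is task-2, task-4, task-5, task-6, task-7, task-0.
Key observation: at task-2 the run first touches a limit — (1, 0, 3, 3) against (1, 0, 3, 3), exact on a resource it actually requests.
Check, step by step:
  pool = (1, 0, 3, 3)
  task-2 needs (1, 0, 3, 3) <= (1, 0, 3, 3) -> finishes; pool += (1, 2, 0, 2) = (2, 2, 3, 5)
  task-4 needs (1, 2, 3, 5) <= (2, 2, 3, 5) -> finishes; pool += (1, 0, 1, 2) = (3, 2, 4, 7)
  task-5 needs (3, 1, 0, 0) <= (3, 2, 4, 7) -> finishes; pool += (1, 2, 0, 1) = (4, 4, 4, 8)
  task-6 needs (1, 3, 1, 7) <= (4, 4, 4, 8) -> finishes; pool += (0, 1, 1, 0) = (4, 5, 5, 8)
  task-7 needs (3, 5, 5, 7) <= (4, 5, 5, 8) -> finishes; pool += (1, 2, 2, 0) = (5, 7, 7, 8)
  task-0 needs (5, 6, 7, 8) <= (5, 7, 7, 8) -> finishes; pool += (0, 1, 1, 1) = (5, 8, 8, 9)
(3) The exact count: 1 of the possible complete orderings is a safe sequence.


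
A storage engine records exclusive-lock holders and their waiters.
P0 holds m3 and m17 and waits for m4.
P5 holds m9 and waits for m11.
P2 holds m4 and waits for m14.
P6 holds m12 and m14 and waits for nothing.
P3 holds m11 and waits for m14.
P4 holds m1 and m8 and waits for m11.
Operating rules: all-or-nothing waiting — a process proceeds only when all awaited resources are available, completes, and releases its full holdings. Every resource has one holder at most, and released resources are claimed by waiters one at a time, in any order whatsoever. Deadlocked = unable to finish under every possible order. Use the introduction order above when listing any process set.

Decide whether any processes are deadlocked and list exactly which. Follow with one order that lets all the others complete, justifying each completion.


The deadlocked set is empty.
Key observation: the waits form no ring: some process can always run, and its releases unblock the others one by one.
A valid finishing order for the others: P6, P2, P0, P3, P5, P4.
Check, step by step:
  P6: no waits; runs immediately, freeing m12 and m14
  P2: everything it awaited (m14) is free; runs, freeing m4
  P0: everything it awaited (m4) is free; runs, freeing m3 and m17
  P3: everything it awaited (m14) is free; runs, freeing m11
  P5: everything it awaited (m11) is free; runs, freeing m9
  P4: everything it awaited (m11) is free; runs, freeing m1 and m8


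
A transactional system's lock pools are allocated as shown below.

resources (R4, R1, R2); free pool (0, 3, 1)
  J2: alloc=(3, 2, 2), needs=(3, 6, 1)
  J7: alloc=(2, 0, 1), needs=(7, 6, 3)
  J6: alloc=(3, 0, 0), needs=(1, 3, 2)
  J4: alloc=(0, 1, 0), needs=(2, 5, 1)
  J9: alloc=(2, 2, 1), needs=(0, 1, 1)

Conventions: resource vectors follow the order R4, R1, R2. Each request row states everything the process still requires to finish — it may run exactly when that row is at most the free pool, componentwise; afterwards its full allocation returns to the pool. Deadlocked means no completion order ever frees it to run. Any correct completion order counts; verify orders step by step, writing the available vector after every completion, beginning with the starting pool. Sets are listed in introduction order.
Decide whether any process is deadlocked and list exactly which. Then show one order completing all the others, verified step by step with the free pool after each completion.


Nothing here is deadlocked.
Key observation: J9 can run right away; the returned allocation unlocks the remaining processes in turn.
The rest can finish in the order J9, J6, J4, J2, J7. Check, step by step:
  pool = (0, 3, 1)
  J9 needs (0, 1, 1) <= (0, 3, 1) -> finishes; pool += (2, 2, 1) = (2, 5, 2)
  J6 needs (1, 3, 2) <= (2, 5, 2) -> finishes; pool += (3, 0, 0) = (5, 5, 2)
  J4 needs (2, 5, 1) <= (5, 5, 2) -> finishes; pool += (0, 1, 0) = (5, 6, 2)
  J2 needs (3, 6, 1) <= (5, 6, 2) -> finishes; pool += (3, 2, 2) = (8, 8, 4)
  J7 needs (7, 6, 3) <= (8, 8, 4) -> finishes; pool += (2, 0, 1) = (10, 8, 5)


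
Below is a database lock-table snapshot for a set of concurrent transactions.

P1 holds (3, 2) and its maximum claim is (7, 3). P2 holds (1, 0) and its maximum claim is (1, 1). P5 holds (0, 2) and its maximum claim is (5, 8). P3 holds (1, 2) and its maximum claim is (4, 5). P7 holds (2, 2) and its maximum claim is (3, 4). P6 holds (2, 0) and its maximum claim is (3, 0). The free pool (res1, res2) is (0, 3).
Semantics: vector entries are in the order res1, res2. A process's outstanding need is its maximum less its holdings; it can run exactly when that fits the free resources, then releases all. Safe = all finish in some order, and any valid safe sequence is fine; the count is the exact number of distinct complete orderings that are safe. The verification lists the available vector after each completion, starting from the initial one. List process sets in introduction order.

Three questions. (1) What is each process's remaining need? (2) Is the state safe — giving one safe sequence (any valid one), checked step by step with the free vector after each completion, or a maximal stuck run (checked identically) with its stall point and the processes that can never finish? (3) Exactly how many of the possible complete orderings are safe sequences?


(1) Outstanding need per process (order res1, res2):
  P1: (4, 1)
  P2: (0, 1)
  P5: (5, 6)
  P3: (3, 3)
  P7: (1, 2)
  P6: (1, 0)
(2) SAFE. One safe sequence: P2, P6, P7, P1, P3, P5.
Key observation: reading the order forward, P6 is the first process whose need (1, 0) meets the free pool (1, 3) exactly on a resource it requests.
Step-by-step check:
  pool = (0, 3)
  P2 needs (0, 1) <= (0, 3) -> finishes; pool += (1, 0) = (1, 3)
  P6 needs (1, 0) <= (1, 3) -> finishes; pool += (2, 0) = (3, 3)
  P7 needs (1, 2) <= (3, 3) -> finishes; pool += (2, 2) = (5, 5)
  P1 needs (4, 1) <= (5, 5) -> finishes; pool += (3, 2) = (8, 7)
  P3 needs (3, 3) <= (8, 7) -> finishes; pool += (1, 2) = (9, 9)
  P5 needs (5, 6) <= (9, 9) -> finishes; pool += (0, 2) = (9, 11)
(3) The exact count: 16 of the possible complete orderings are safe sequences.


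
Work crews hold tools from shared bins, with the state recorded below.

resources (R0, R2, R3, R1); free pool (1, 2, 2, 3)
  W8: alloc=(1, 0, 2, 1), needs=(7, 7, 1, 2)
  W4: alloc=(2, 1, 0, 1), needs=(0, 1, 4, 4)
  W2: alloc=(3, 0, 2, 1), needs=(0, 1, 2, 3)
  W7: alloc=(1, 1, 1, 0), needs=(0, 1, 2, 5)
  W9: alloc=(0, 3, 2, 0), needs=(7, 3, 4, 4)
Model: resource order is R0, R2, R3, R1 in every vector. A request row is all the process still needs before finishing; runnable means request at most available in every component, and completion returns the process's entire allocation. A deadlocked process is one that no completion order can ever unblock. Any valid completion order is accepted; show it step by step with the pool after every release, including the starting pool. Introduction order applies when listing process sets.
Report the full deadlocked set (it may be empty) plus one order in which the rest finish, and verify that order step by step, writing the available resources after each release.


Nothing here is deadlocked.
Key observation: the pool covers W2 at once, and every later process fits after earlier releases.
A valid finishing order for the others: W2, W4, W7, W9, W8. Verifying each step:
  pool = (1, 2, 2, 3)
  W2: need (0, 1, 2, 3) fits (1, 2, 2, 3); releases (3, 0, 2, 1), pool now (4, 2, 4, 4)
  W4: need (0, 1, 4, 4) fits (4, 2, 4, 4); releases (2, 1, 0, 1), pool now (6, 3, 4, 5)
  W7: need (0, 1, 2, 5) fits (6, 3, 4, 5); releases (1, 1, 1, 0), pool now (7, 4, 5, 5)
  W9: need (7, 3, 4, 4) fits (7, 4, 5, 5); releases (0, 3, 2, 0), pool now (7, 7, 7, 5)
  W8: need (7, 7, 1, 2) fits (7, 7, 7, 5); releases (1, 0, 2, 1), pool now (8, 7, 9, 6)


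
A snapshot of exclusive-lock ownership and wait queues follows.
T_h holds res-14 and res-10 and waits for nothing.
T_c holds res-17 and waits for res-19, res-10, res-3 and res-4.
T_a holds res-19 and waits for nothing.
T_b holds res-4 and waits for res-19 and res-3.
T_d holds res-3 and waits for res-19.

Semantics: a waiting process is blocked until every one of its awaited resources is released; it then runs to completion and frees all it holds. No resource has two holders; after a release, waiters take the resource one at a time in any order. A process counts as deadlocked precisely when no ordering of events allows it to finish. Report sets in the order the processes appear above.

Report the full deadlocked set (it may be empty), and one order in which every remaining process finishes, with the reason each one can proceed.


No process is deadlocked.
Key observation: the wait graph is acyclic; completion cascades from the unblocked processes through everyone else.
One completion order for the rest: T_a, T_h, T_d, T_b, T_c.
Step-by-step check:
  T_a: no waits; runs immediately, freeing res-19
  T_h: no waits; runs immediately, freeing res-14 and res-10
  run T_d (all its waits — res-19 — are resolved); releases res-3
  run T_b (all its waits — res-19 and res-3 — are resolved); releases res-4
  run T_c (all its waits — res-19, res-10, res-3 and res-4 — are resolved); releases res-17


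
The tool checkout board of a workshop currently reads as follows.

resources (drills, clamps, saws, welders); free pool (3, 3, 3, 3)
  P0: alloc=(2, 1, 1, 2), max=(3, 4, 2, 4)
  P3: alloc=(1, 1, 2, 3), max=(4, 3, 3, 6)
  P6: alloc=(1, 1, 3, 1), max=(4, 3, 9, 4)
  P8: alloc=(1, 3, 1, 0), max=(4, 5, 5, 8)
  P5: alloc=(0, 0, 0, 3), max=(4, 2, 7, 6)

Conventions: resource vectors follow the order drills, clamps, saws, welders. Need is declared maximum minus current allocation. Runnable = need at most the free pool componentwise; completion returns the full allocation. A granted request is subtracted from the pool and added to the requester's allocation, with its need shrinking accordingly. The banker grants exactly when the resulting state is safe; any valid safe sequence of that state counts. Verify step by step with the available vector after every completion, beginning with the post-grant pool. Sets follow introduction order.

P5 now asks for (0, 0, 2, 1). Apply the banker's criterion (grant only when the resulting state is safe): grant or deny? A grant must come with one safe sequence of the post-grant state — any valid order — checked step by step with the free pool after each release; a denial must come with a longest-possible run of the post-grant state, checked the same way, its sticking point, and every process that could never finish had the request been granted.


DENY: after the grant no complete ordering would exist.
Key observation: after P0, P3 the pool peaks at (6, 5, 4, 7), and each blocked process is short somewhere: P6 on saws; P8 on welders; P5 on saws.
Pretend the grant happened; the run P0, P3 goes as far as possible. Step-by-step check:
  pool = (3, 3, 1, 2)
  P0: need (1, 3, 1, 2) fits (3, 3, 1, 2); releases (2, 1, 1, 2), pool now (5, 4, 2, 4)
  P3: need (3, 2, 1, 3) fits (5, 4, 2, 4); releases (1, 1, 2, 3), pool now (6, 5, 4, 7)
  blocked: P6 wants (3, 2, 6, 3), pool (6, 5, 4, 7) — not enough saws
  blocked: P8 wants (3, 2, 4, 8), pool (6, 5, 4, 7) — not enough welders
  blocked: P5 wants (4, 2, 5, 2), pool (6, 5, 4, 7) — not enough saws
Post-grant, the permanently blocked set is P6, P8 and P5.


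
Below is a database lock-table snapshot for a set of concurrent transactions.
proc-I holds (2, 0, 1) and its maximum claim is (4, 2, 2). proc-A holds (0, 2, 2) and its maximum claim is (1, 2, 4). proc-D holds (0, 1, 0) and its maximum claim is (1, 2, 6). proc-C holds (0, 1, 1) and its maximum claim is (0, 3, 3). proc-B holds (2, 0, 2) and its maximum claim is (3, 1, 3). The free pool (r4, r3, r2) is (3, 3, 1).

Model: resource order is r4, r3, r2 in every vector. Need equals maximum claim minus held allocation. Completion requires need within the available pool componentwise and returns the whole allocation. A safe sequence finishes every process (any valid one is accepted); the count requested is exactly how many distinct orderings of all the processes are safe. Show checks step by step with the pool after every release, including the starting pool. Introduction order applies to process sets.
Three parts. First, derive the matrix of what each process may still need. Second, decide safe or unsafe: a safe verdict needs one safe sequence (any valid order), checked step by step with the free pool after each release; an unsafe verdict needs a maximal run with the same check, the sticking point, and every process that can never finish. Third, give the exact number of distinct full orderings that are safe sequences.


(1) Remaining need (order r4, r3, r2):
  proc-I: (2, 2, 1)
  proc-A: (1, 0, 2)
  proc-D: (1, 1, 6)
  proc-C: (0, 2, 2)
  proc-B: (1, 1, 1)
(2) SAFE, for example via the order proc-I, proc-B, proc-C, proc-A, proc-D.
Key observation: proc-I marks the first exact bind of the order: its need (2, 2, 1) fits the free (3, 3, 1) with zero slack on a requested resource.
Step-by-step check:
  pool = (3, 3, 1)
  run proc-I (needs (2, 2, 1), free (3, 3, 1)); after release of (2, 0, 1) the pool is (5, 3, 2)
  run proc-B (needs (1, 1, 1), free (5, 3, 2)); after release of (2, 0, 2) the pool is (7, 3, 4)
  run proc-C (needs (0, 2, 2), free (7, 3, 4)); after release of (0, 1, 1) the pool is (7, 4, 5)
  run proc-A (needs (1, 0, 2), free (7, 4, 5)); after release of (0, 2, 2) the pool is (7, 6, 7)
  run proc-D (needs (1, 1, 6), free (7, 6, 7)); after release of (0, 1, 0) the pool is (7, 7, 7)
(3) The exact count: 18 of the possible complete orderings are safe sequences.


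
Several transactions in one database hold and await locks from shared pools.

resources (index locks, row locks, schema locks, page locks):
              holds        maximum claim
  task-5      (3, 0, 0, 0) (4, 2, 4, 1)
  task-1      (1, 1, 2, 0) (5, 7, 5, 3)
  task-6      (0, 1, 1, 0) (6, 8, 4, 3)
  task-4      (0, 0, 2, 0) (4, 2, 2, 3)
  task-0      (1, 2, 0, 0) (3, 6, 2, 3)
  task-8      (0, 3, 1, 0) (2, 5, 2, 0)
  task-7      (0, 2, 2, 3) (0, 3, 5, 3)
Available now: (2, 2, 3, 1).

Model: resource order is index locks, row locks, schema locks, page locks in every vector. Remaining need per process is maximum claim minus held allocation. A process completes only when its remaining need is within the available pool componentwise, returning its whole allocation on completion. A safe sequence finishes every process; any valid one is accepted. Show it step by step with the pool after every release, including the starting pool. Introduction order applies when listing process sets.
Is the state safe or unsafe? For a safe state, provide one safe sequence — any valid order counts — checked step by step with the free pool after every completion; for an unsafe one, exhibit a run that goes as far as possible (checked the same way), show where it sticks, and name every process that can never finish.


SAFE. One safe sequence: task-7, task-5, task-8, task-4, task-1, task-0, task-6.
Key observation: at task-7 the run first touches a limit — (0, 1, 3, 0) against (2, 2, 3, 1), exact on a resource it actually requests.
Walking it through:
  pool = (2, 2, 3, 1)
  run task-7 (needs (0, 1, 3, 0), free (2, 2, 3, 1)); after release of (0, 2, 2, 3) the pool is (2, 4, 5, 4)
  run task-5 (needs (1, 2, 4, 1), free (2, 4, 5, 4)); after release of (3, 0, 0, 0) the pool is (5, 4, 5, 4)
  run task-8 (needs (2, 2, 1, 0), free (5, 4, 5, 4)); after release of (0, 3, 1, 0) the pool is (5, 7, 6, 4)
  run task-4 (needs (4, 2, 0, 3), free (5, 7, 6, 4)); after release of (0, 0, 2, 0) the pool is (5, 7, 8, 4)
  run task-1 (needs (4, 6, 3, 3), free (5, 7, 8, 4)); after release of (1, 1, 2, 0) the pool is (6, 8, 10, 4)
  run task-0 (needs (2, 4, 2, 3), free (6, 8, 10, 4)); after release of (1, 2, 0, 0) the pool is (7, 10, 10, 4)
  run task-6 (needs (6, 7, 3, 3), free (7, 10, 10, 4)); after release of (0, 1, 1, 0) the pool is (7, 11, 11, 4)


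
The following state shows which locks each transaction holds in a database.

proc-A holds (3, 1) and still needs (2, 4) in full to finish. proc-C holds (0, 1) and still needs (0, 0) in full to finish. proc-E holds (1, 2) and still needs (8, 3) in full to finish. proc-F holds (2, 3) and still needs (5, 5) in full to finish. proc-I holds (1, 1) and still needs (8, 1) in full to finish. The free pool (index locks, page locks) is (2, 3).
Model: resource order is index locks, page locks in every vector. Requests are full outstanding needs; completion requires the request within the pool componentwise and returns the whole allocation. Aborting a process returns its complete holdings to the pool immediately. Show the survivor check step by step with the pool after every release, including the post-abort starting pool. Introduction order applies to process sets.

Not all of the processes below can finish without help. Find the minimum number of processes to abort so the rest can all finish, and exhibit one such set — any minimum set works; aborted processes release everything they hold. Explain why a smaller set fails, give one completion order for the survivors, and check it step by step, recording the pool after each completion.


Abort proc-E.
Key observation: the returned (1, 2) from proc-E is what brings proc-I — unrunnable before, under any order — into play at step 4.
Minimality: the empty abort set fails — the state is deadlocked as it stands.
The survivors complete as proc-A, proc-C, proc-F, proc-I. Verifying each step (starting from the post-abort pool):
  pool = (3, 5)
  proc-A: need (2, 4) fits (3, 5); releases (3, 1), pool now (6, 6)
  proc-C: need (0, 0) fits (6, 6); releases (0, 1), pool now (6, 7)
  proc-F: need (5, 5) fits (6, 7); releases (2, 3), pool now (8, 10)
  proc-I: need (8, 1) fits (8, 10); releases (1, 1), pool now (9, 11)


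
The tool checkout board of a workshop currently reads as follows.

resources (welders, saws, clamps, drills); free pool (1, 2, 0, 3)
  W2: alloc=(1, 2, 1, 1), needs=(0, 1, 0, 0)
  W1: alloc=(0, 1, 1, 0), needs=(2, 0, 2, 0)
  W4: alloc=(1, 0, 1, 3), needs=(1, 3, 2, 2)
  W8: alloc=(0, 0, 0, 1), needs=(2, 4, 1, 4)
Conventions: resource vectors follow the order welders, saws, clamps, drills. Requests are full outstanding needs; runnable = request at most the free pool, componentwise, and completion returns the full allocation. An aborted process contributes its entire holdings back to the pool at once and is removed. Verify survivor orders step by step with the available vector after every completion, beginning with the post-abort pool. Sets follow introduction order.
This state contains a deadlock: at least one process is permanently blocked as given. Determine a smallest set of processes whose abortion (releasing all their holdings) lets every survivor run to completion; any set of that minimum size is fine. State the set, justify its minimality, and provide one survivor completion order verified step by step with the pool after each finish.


Abort W1.
Key observation: W4 had no path to completion before; after the abort of W1 ((0, 1, 1, 0) returned), step 3 is where it fits.
No smaller set exists: with zero aborts the deadlock remains.
One survivor order: W2, W8, W4. Step-by-step check (post-abort pool first):
  pool = (1, 3, 1, 3)
  run W2 (needs (0, 1, 0, 0), free (1, 3, 1, 3)); after release of (1, 2, 1, 1) the pool is (2, 5, 2, 4)
  run W8 (needs (2, 4, 1, 4), free (2, 5, 2, 4)); after release of (0, 0, 0, 1) the pool is (2, 5, 2, 5)
  run W4 (needs (1, 3, 2, 2), free (2, 5, 2, 5)); after release of (1, 0, 1, 3) the pool is (3, 5, 3, 8)


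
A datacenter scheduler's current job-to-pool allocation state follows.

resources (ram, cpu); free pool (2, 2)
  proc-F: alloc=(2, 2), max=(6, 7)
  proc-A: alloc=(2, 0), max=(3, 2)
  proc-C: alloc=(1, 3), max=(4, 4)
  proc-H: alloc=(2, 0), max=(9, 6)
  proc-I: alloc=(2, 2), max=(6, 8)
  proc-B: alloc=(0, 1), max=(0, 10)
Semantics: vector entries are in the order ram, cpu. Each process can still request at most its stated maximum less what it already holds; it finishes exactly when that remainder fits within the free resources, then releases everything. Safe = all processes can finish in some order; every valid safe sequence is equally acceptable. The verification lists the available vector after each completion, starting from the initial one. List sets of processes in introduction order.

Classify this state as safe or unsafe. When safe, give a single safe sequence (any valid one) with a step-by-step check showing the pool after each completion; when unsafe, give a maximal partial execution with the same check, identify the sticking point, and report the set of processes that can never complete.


SAFE — a valid safe sequence is proc-A, proc-C, proc-F, proc-H, proc-I, proc-B.
Key observation: the first exact fit in this order is proc-A — it needs (1, 2) with (2, 2) free, meeting a requested resource to the last unit.
Check, step by step:
  pool = (2, 2)
  proc-A: need (1, 2) fits (2, 2); releases (2, 0), pool now (4, 2)
  proc-C: need (3, 1) fits (4, 2); releases (1, 3), pool now (5, 5)
  proc-F: need (4, 5) fits (5, 5); releases (2, 2), pool now (7, 7)
  proc-H: need (7, 6) fits (7, 7); releases (2, 0), pool now (9, 7)
  proc-I: need (4, 6) fits (9, 7); releases (2, 2), pool now (11, 9)
  proc-B: need (0, 9) fits (11, 9); releases (0, 1), pool now (11, 10)


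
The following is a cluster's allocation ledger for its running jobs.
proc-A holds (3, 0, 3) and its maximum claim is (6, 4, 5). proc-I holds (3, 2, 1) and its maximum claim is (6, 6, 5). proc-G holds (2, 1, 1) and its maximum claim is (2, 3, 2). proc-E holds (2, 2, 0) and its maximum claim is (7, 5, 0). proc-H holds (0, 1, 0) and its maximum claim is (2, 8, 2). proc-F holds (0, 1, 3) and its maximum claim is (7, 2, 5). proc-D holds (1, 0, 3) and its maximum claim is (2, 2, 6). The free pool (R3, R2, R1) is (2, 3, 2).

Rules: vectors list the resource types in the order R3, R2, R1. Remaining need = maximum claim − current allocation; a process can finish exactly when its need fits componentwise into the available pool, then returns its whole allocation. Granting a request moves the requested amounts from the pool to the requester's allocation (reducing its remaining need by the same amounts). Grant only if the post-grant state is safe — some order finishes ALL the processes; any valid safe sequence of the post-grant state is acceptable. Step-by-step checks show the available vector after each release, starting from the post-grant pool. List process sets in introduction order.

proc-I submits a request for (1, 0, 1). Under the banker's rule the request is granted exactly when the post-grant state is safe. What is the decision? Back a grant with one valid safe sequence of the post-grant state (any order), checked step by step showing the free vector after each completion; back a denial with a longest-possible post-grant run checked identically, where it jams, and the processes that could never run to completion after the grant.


GRANT. The post-grant state is safe; one safe sequence: proc-G, proc-A, proc-E, proc-F, proc-D, proc-H, proc-I.
Key observation: granting shrinks the pool to (1, 3, 1), yet proc-G still fits and the chain goes through.
Step-by-step check of the post-grant state:
  pool = (1, 3, 1)
  proc-G: need (0, 2, 1) fits (1, 3, 1); releases (2, 1, 1), pool now (3, 4, 2)
  proc-A: need (3, 4, 2) fits (3, 4, 2); releases (3, 0, 3), pool now (6, 4, 5)
  proc-E: need (5, 3, 0) fits (6, 4, 5); releases (2, 2, 0), pool now (8, 6, 5)
  proc-F: need (7, 1, 2) fits (8, 6, 5); releases (0, 1, 3), pool now (8, 7, 8)
  proc-D: need (1, 2, 3) fits (8, 7, 8); releases (1, 0, 3), pool now (9, 7, 11)
  proc-H: need (2, 7, 2) fits (9, 7, 11); releases (0, 1, 0), pool now (9, 8, 11)
  proc-I: need (2, 4, 3) fits (9, 8, 11); releases (4, 2, 2), pool now (13, 10, 13)


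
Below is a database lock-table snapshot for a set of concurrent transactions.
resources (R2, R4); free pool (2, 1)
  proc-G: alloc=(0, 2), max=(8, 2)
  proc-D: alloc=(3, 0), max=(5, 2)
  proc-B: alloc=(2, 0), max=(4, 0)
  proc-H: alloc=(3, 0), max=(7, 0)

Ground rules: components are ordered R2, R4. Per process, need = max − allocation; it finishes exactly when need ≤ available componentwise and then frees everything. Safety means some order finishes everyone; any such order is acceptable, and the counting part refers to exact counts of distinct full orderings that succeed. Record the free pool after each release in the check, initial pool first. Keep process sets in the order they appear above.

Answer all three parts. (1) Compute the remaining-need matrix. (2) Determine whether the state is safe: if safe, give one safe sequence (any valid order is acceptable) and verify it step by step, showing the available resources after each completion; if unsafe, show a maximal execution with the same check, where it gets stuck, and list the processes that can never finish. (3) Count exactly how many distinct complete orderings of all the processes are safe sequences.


(1) Need matrix, components ordered R2, R4:
  proc-G: (8, 0)
  proc-D: (2, 2)
  proc-B: (2, 0)
  proc-H: (4, 0)
(2) The state is UNSAFE.
Key observation: after proc-B, proc-H the pool peaks at (7, 1), and each blocked process is short somewhere: proc-G on R2; proc-D on R4.
A maximal execution: proc-B, proc-H — then nothing else fits. Verifying each step:
  pool = (2, 1)
  proc-B: need (2, 0) fits (2, 1); releases (2, 0), pool now (4, 1)
  proc-H: need (4, 0) fits (4, 1); releases (3, 0), pool now (7, 1)
  proc-G cannot run: need (8, 0) vs free (7, 1) (insufficient R2)
  proc-D cannot run: need (2, 2) vs free (7, 1) (insufficient R4)
Never able to finish: proc-G and proc-D.
(3) The exact count: 0 of the possible complete orderings are safe sequences.


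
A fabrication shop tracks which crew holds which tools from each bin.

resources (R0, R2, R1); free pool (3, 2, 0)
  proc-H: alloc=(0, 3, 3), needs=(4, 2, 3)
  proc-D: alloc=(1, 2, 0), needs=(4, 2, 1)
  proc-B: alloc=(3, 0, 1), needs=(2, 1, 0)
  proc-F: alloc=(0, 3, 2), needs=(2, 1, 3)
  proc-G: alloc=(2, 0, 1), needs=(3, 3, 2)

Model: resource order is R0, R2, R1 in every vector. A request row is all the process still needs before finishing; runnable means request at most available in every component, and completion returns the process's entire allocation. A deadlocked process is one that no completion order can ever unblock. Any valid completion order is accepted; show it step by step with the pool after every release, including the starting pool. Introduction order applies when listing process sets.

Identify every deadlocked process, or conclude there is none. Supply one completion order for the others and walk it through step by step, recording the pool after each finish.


Deadlocked: proc-H, proc-F and proc-G.
Key observation: after proc-B, proc-D complete, (7, 4, 1) is the best the pool ever gets, yet each leftover process wants more R1.
A valid finishing order for the others: proc-B, proc-D. Step-by-step check:
  pool = (3, 2, 0)
  proc-B: need (2, 1, 0) fits (3, 2, 0); releases (3, 0, 1), pool now (6, 2, 1)
  proc-D: need (4, 2, 1) fits (6, 2, 1); releases (1, 2, 0), pool now (7, 4, 1)
None of the blocked processes ever fits:
  proc-H still needs (4, 2, 3) but only (7, 4, 1) is free — short on R1
  proc-F still needs (2, 1, 3) but only (7, 4, 1) is free — short on R1
  proc-G still needs (3, 3, 2) but only (7, 4, 1) is free — short on R1
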